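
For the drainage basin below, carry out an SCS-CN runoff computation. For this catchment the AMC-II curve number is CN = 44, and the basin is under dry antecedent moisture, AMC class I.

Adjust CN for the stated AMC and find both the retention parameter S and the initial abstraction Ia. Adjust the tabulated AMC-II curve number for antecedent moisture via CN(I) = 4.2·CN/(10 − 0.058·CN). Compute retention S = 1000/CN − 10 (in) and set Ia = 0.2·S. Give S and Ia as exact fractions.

Adjust CN=44 to AMC I: 4.2·44/(10 − 0.058·44) → (924/5) ÷ (931/125) = 3300/133 ≈ 24.812
S = 1000/(3300/133) − 10 = 1000/33 in ≈ 30.303 in
Ia = 0.2·(1000/33) = 200/33 in ≈ 6.061 in

S = 1000/33 in ≈ 30.303 in; Ia = 200/33 in ≈ 6.061 in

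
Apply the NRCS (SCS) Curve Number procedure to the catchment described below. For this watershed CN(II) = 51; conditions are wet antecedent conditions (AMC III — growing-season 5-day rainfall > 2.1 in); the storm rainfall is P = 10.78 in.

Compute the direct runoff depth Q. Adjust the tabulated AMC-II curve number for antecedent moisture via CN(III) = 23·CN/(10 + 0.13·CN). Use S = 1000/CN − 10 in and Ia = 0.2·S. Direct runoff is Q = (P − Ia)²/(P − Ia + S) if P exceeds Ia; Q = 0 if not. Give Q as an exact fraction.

Q = 6942389041/991360950 in ≈ 7.003 in

Wet (AMC III): CN(III) = 23·51/(10 + 0.13·51) = 1173/(1663/100) = 117300/1663 ≈ 70.535
Retention S: 1000/CN − 10 with CN=70.535 → S = 4900/1173 ≈ 4.177 in
Initial abstraction Ia = S/5 = (4900/1173)/5 = 980/1173 ≈ 0.835 in
P − Ia = 10.780 − 0.835 = 583247/58650 ≈ 9.945 in (> 0, runoff occurs)
Runoff Q = (P−Ia)²/(P−Ia+S) = (9.945)²/(9.945+4.177) = 6942389041/991360950 ≈ 7.003 in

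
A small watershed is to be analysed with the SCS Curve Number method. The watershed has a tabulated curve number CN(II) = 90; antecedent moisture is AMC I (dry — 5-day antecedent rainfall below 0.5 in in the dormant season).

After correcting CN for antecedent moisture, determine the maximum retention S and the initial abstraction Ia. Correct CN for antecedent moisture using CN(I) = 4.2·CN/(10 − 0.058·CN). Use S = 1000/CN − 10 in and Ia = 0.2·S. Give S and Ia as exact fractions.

S = 500/189 in ≈ 2.646 in; Ia = 100/189 in ≈ 0.529 in

CN(I) from CN(II)=90: (4.2·90)/(10 − 0.058·90) = 18900/239 ≈ 79.079
Retention S: 1000/CN − 10 with CN=79.079 → S = 500/189 ≈ 2.646 in
Ia = 0.2·(500/189) = 100/189 in ≈ 0.529 in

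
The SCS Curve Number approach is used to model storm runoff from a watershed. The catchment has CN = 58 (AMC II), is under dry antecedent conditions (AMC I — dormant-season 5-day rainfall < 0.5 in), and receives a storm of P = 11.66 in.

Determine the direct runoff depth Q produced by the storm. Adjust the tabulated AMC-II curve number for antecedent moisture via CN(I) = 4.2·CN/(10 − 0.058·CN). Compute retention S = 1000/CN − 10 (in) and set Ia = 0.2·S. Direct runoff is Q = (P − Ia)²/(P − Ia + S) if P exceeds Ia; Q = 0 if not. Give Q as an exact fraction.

Dry (AMC I): CN(I) = 4.2·58/(10 − 0.058·58) = (1218/5)/(1659/250) = 2900/79 ≈ 36.709
S = 1000/(2900/79) − 10 = 500/29 in ≈ 17.241 in
Ia = 0.2·(500/29) = 100/29 in ≈ 3.448 in
Excess rainfall: 11.660 − 3.448 = 8.212 in; P > Ia so Q > 0
Q: (11907/1450)² ÷ (36907/1450) = 141776649/53515150 in (≈ 2.649 in)

Q = 141776649/53515150 in ≈ 2.649 in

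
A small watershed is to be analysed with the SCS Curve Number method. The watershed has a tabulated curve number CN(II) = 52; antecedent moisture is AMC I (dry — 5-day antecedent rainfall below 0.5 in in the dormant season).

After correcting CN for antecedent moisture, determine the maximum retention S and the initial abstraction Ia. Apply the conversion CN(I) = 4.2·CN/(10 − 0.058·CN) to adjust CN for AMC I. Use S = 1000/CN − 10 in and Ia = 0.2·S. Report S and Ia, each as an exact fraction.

S = 2000/91 in ≈ 21.978 in; Ia = 400/91 in ≈ 4.396 in

Dry (AMC I): CN(I) = 4.2·52/(10 − 0.058·52) = (1092/5)/(873/125) = 9100/291 ≈ 31.271
S = 1000/(9100/291) − 10 = 2000/91 in ≈ 21.978 in
Ia = 0.2·(2000/91) = 400/91 in ≈ 4.396 in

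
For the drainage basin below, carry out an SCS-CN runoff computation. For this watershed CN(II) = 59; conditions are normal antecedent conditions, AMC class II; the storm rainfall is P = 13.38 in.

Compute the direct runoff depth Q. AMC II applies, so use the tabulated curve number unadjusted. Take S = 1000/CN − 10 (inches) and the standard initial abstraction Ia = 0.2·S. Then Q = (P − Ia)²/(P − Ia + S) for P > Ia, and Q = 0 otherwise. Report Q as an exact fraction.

AMC II — tabulated CN = 59 applies directly.
Retention S: 1000/CN − 10 with CN=59.000 → S = 410/59 ≈ 6.949 in
Initial abstraction Ia = S/5 = (410/59)/5 = 82/59 ≈ 1.390 in
Since P=13.380 > Ia=1.390: effective rainfall P−Ia = 35371/2950 in
Q = (35371/2950)²/((35371/2950) + 410/59) = (1251107641/8702500)/(55871/2950) = 1251107641/164819450 in ≈ 7.591 in

Q = 1251107641/164819450 in ≈ 7.591 in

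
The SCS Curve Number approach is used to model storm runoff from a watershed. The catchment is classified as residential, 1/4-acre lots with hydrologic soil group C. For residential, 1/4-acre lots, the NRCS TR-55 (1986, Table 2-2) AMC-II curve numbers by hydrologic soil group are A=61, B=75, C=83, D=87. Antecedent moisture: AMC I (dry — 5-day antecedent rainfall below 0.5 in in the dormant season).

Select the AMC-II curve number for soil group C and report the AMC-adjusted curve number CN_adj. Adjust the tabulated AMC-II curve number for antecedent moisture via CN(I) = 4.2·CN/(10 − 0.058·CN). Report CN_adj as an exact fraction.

CN_adj = 174300/2593 ≈ 67.219

NRCS table: residential, 1/4-acre lots, soil group C → CN(II) = 83
Adjust CN=83 to AMC I: 4.2·83/(10 − 0.058·83) → (1743/5) ÷ (2593/500) = 174300/2593 ≈ 67.219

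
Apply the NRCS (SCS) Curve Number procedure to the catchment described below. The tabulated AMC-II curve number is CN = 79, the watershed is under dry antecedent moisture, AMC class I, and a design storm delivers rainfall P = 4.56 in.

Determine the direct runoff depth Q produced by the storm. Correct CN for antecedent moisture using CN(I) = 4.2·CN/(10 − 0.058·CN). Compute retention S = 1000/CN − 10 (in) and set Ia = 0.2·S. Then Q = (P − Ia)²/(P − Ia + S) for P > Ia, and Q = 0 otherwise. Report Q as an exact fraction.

Adjust CN=79 to AMC I: 4.2·79/(10 − 0.058·79) → (1659/5) ÷ (2709/500) = 7900/129 ≈ 61.240
Retention S: 1000/CN − 10 with CN=61.240 → S = 500/79 ≈ 6.329 in
Ia = 0.2·(500/79) = 100/79 in ≈ 1.266 in
P − Ia = 4.560 − 1.266 = 6506/1975 ≈ 3.294 in (> 0, runoff occurs)
Runoff Q = (P−Ia)²/(P−Ia+S) = (3.294)²/(3.294+6.329) = 21164018/18768425 ≈ 1.128 in

Q = 21164018/18768425 in ≈ 1.128 in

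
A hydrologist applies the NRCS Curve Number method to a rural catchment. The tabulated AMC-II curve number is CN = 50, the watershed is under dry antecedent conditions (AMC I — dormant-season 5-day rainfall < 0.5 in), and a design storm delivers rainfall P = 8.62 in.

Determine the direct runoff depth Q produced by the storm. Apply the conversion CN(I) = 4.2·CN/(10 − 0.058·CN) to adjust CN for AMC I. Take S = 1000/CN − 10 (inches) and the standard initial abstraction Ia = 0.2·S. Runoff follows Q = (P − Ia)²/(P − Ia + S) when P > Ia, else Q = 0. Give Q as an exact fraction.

Q = 16410601/30503550 in ≈ 0.538 in

Dry (AMC I): CN(I) = 4.2·50/(10 − 0.058·50) = 210/(71/10) = 2100/71 ≈ 29.577
Max retention: S = 1000/(2100/71) − 10 = 500/21 in (≈ 23.810 in)
Ia = 0.2·(500/21) = 100/21 in ≈ 4.762 in
P − Ia = 8.620 − 4.762 = 4051/1050 ≈ 3.858 in (> 0, runoff occurs)
Q = (4051/1050)²/((4051/1050) + 500/21) = (16410601/1102500)/(29051/1050) = 16410601/30503550 in ≈ 0.538 in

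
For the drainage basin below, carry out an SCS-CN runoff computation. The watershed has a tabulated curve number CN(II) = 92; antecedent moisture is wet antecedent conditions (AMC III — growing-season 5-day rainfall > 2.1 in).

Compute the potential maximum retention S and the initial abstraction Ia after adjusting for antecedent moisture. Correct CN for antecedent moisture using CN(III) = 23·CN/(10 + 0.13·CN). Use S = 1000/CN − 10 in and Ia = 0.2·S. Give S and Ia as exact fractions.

CN(III) from CN(II)=92: (23·92)/(10 + 0.13·92) = 52900/549 ≈ 96.357
Max retention: S = 1000/(52900/549) − 10 = 200/529 in (≈ 0.378 in)
Ia = 0.2S: 0.2·0.378 = 0.076 in (exactly 40/529)

S = 200/529 in ≈ 0.378 in; Ia = 40/529 in ≈ 0.076 in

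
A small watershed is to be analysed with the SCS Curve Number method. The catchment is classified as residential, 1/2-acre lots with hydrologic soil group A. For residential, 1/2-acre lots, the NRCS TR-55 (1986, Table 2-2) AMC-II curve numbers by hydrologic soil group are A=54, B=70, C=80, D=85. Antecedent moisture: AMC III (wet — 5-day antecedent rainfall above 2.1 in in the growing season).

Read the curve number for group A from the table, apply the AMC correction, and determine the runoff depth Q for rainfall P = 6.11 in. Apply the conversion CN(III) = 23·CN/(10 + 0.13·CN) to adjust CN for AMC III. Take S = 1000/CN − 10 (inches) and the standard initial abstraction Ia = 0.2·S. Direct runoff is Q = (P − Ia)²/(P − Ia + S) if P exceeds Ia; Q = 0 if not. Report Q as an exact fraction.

Q = 210163009/66141900 in ≈ 3.177 in

NRCS table: residential, 1/2-acre lots, soil group A → CN(II) = 54
Wet (AMC III): CN(III) = 23·54/(10 + 0.13·54) = 1242/(851/50) = 2700/37 ≈ 72.973
S = 1000/(2700/37) − 10 = 100/27 in ≈ 3.704 in
Ia = 0.2·(100/27) = 20/27 in ≈ 0.741 in
P − Ia = 6.110 − 0.741 = 14497/2700 ≈ 5.369 in (> 0, runoff occurs)
Runoff Q = (P−Ia)²/(P−Ia+S) = (5.369)²/(5.369+3.704) = 210163009/66141900 ≈ 3.177 in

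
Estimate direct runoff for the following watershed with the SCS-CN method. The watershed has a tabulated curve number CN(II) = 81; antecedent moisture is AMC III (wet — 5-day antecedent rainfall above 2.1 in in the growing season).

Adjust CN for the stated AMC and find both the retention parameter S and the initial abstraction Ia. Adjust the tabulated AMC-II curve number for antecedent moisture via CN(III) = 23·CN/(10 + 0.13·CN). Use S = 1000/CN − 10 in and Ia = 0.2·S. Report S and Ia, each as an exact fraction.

S = 1900/1863 in ≈ 1.020 in; Ia = 380/1863 in ≈ 0.204 in

Adjust CN=81 to AMC III: 23·81/(10 + 0.13·81) → 1863 ÷ (2053/100) = 186300/2053 ≈ 90.745
S = 1000/(186300/2053) − 10 = 1900/1863 in ≈ 1.020 in
Ia = 0.2S: 0.2·1.020 = 0.204 in (exactly 380/1863)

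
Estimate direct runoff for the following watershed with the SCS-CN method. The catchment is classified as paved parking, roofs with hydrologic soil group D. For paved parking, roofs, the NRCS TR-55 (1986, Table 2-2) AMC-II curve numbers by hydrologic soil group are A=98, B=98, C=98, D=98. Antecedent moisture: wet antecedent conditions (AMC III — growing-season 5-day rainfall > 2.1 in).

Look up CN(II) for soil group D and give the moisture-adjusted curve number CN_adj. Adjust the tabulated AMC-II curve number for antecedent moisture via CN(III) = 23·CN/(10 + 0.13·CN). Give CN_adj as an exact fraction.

NRCS table: paved parking, roofs, soil group D → CN(II) = 98
Wet (AMC III): CN(III) = 23·98/(10 + 0.13·98) = 2254/(1137/50) = 112700/1137 ≈ 99.120

CN_adj = 112700/1137 ≈ 99.120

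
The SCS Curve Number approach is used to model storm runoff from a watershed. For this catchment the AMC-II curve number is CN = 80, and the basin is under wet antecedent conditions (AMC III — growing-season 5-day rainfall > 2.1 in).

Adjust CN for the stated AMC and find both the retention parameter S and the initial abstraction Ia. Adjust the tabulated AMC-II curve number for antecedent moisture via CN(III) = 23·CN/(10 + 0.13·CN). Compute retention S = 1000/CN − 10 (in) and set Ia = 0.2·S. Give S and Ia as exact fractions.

S = 25/23 in ≈ 1.087 in; Ia = 5/23 in ≈ 0.217 in

Wet (AMC III): CN(III) = 23·80/(10 + 0.13·80) = 1840/(102/5) = 4600/51 ≈ 90.196
Max retention: S = 1000/(4600/51) − 10 = 25/23 in (≈ 1.087 in)
Ia = 0.2·(25/23) = 5/23 in ≈ 0.217 in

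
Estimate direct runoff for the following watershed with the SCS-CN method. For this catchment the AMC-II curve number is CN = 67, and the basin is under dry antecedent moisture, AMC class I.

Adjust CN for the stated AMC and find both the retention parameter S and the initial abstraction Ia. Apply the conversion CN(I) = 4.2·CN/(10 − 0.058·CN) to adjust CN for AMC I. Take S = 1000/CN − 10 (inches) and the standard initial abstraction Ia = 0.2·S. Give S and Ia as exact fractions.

S = 5500/469 in ≈ 11.727 in; Ia = 1100/469 in ≈ 2.345 in

CN(I) from CN(II)=67: (4.2·67)/(10 − 0.058·67) = 46900/1019 ≈ 46.026
Retention S: 1000/CN − 10 with CN=46.026 → S = 5500/469 ≈ 11.727 in
Ia = 0.2S: 0.2·11.727 = 2.345 in (exactly 1100/469)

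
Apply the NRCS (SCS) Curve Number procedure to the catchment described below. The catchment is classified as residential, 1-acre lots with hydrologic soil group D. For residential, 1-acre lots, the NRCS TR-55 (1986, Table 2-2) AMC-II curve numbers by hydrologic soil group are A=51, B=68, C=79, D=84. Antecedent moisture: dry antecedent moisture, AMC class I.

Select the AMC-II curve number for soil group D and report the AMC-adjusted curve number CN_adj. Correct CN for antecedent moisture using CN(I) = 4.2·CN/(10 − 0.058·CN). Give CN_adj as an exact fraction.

NRCS table: residential, 1-acre lots, soil group D → CN(II) = 84
Dry (AMC I): CN(I) = 4.2·84/(10 − 0.058·84) = (1764/5)/(641/125) = 44100/641 ≈ 68.799

CN_adj = 44100/641 ≈ 68.799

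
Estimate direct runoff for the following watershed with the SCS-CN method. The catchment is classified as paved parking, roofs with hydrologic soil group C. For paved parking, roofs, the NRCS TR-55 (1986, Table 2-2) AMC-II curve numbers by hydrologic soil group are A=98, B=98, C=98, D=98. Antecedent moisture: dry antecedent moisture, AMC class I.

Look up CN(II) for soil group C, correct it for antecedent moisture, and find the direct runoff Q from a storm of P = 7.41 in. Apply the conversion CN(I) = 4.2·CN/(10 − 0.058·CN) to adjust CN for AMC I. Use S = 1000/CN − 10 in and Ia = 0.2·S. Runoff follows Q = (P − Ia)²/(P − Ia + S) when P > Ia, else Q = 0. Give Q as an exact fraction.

NRCS table: paved parking, roofs, soil group C → CN(II) = 98
Adjust CN=98 to AMC I: 4.2·98/(10 − 0.058·98) → (2058/5) ÷ (1079/250) = 102900/1079 ≈ 95.366
Retention S: 1000/CN − 10 with CN=95.366 → S = 500/1029 ≈ 0.486 in
Ia = 0.2·(500/1029) = 100/1029 in ≈ 0.097 in
P − Ia = 7.410 − 0.097 = 752489/102900 ≈ 7.313 in (> 0, runoff occurs)
Q = (752489/102900)²/((752489/102900) + 500/1029) = (566239695121/10588410000)/(802489/102900) = 566239695121/82576118100 in ≈ 6.857 in

Q = 566239695121/82576118100 in ≈ 6.857 in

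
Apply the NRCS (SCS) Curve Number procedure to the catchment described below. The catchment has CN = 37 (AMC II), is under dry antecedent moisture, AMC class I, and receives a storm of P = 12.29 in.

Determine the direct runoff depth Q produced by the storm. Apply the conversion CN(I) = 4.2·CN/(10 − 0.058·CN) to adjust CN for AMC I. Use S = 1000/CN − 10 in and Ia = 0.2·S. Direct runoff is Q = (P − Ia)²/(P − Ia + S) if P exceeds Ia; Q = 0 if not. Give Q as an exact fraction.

Q = 239413729/612250100 in ≈ 0.391 in

Dry (AMC I): CN(I) = 4.2·37/(10 − 0.058·37) = (777/5)/(3927/500) = 3700/187 ≈ 19.786
Retention S: 1000/CN − 10 with CN=19.786 → S = 1500/37 ≈ 40.541 in
Initial abstraction Ia = S/5 = (1500/37)/5 = 300/37 ≈ 8.108 in
Since P=12.290 > Ia=8.108: effective rainfall P−Ia = 15473/3700 in
Runoff Q = (P−Ia)²/(P−Ia+S) = (4.182)²/(4.182+40.541) = 239413729/612250100 ≈ 0.391 in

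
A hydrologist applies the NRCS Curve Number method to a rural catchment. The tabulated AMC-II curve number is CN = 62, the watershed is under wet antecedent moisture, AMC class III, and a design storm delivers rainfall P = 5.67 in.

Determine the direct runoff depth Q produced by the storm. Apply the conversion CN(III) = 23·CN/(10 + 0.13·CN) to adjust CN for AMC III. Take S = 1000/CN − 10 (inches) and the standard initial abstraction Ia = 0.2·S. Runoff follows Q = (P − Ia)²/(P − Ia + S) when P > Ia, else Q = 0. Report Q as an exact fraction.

Adjust CN=62 to AMC III: 23·62/(10 + 0.13·62) → 1426 ÷ (903/50) = 71300/903 ≈ 78.959
Max retention: S = 1000/(71300/903) − 10 = 1900/713 in (≈ 2.665 in)
Ia = 0.2·(1900/713) = 380/713 in ≈ 0.533 in
P − Ia = 5.670 − 0.533 = 366271/71300 ≈ 5.137 in (> 0, runoff occurs)
Q = (366271/71300)²/((366271/71300) + 1900/713) = (134154445441/5083690000)/(556271/71300) = 134154445441/39662122300 in ≈ 3.382 in

Q = 134154445441/39662122300 in ≈ 3.382 in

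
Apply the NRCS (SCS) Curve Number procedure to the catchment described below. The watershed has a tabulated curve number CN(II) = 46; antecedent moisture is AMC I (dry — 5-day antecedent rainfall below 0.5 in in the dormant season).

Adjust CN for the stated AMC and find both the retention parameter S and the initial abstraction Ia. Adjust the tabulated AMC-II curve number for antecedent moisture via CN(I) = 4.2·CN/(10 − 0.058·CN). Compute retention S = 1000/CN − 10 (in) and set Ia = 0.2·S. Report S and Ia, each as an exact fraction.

Dry (AMC I): CN(I) = 4.2·46/(10 − 0.058·46) = (966/5)/(1833/250) = 16100/611 ≈ 26.350
Max retention: S = 1000/(16100/611) − 10 = 4500/161 in (≈ 27.950 in)
Initial abstraction Ia = S/5 = (4500/161)/5 = 900/161 ≈ 5.590 in

S = 4500/161 in ≈ 27.950 in; Ia = 900/161 in ≈ 5.590 in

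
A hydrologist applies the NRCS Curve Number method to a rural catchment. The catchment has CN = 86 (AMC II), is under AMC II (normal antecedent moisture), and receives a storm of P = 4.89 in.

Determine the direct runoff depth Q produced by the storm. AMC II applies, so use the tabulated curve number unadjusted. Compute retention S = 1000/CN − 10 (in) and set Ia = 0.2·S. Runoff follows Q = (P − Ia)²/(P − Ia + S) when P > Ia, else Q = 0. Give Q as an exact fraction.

Q = 385219129/114496100 in ≈ 3.364 in

AMC II — tabulated CN = 86 applies directly.
Max retention: S = 1000/86 − 10 = 70/43 in (≈ 1.628 in)
Initial abstraction Ia = S/5 = (70/43)/5 = 14/43 ≈ 0.326 in
Excess rainfall: 4.890 − 0.326 = 4.564 in; P > Ia so Q > 0
Q: (19627/4300)² ÷ (26627/4300) = 385219129/114496100 in (≈ 3.364 in)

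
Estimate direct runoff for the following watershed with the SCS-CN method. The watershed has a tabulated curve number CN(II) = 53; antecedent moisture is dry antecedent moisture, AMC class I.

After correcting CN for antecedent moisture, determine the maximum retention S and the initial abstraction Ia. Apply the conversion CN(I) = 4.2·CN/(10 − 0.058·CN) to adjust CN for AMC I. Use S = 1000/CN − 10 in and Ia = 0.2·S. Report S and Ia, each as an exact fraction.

S = 23500/1113 in ≈ 21.114 in; Ia = 4700/1113 in ≈ 4.223 in

Dry (AMC I): CN(I) = 4.2·53/(10 − 0.058·53) = (1113/5)/(3463/500) = 111300/3463 ≈ 32.140
Retention S: 1000/CN − 10 with CN=32.140 → S = 23500/1113 ≈ 21.114 in
Ia = 0.2S: 0.2·21.114 = 4.223 in (exactly 4700/1113)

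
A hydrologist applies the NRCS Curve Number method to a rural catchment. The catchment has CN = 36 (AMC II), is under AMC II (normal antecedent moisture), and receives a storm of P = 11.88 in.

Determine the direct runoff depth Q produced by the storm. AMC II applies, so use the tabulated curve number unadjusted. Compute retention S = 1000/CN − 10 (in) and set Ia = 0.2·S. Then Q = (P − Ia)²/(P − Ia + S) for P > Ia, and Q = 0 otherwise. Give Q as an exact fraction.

Q = 3508129/1321425 in ≈ 2.655 in

AMC II — tabulated CN = 36 applies directly.
Retention S: 1000/CN − 10 with CN=36.000 → S = 160/9 ≈ 17.778 in
Ia = 0.2·(160/9) = 32/9 in ≈ 3.556 in
Excess rainfall: 11.880 − 3.556 = 8.324 in; P > Ia so Q > 0
Q: (1873/225)² ÷ (5873/225) = 3508129/1321425 in (≈ 2.655 in)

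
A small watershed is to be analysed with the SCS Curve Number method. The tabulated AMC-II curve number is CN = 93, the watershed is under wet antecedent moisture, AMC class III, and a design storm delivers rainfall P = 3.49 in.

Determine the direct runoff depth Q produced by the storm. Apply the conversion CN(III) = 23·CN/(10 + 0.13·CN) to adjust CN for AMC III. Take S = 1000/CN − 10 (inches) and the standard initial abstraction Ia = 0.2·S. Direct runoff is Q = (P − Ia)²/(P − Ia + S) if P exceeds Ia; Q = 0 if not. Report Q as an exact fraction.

Q = 536572365121/171657102900 in ≈ 3.126 in

Adjust CN=93 to AMC III: 23·93/(10 + 0.13·93) → 2139 ÷ (2209/100) = 213900/2209 ≈ 96.831
S = 1000/(213900/2209) − 10 = 700/2139 in ≈ 0.327 in
Ia = 0.2·(700/2139) = 140/2139 in ≈ 0.065 in
Since P=3.490 > Ia=0.065: effective rainfall P−Ia = 732511/213900 in
Q: (732511/213900)² ÷ (802511/213900) = 536572365121/171657102900 in (≈ 3.126 in)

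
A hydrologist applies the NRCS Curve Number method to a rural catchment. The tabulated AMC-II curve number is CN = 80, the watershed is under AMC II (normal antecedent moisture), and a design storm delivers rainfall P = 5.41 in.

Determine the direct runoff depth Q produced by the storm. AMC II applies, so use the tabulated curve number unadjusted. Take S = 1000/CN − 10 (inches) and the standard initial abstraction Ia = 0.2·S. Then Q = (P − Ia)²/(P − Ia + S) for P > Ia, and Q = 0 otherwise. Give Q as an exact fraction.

Q = 241081/74100 in ≈ 3.253 in

CN(II) = 80; AMC II needs no correction.
S = 1000/80 − 10 = 5/2 in ≈ 2.500 in
Ia = 0.2S: 0.2·2.500 = 0.500 in (exactly 1/2)
Since P=5.410 > Ia=0.500: effective rainfall P−Ia = 491/100 in
Q = (491/100)²/((491/100) + 5/2) = (241081/10000)/(741/100) = 241081/74100 in ≈ 3.253 in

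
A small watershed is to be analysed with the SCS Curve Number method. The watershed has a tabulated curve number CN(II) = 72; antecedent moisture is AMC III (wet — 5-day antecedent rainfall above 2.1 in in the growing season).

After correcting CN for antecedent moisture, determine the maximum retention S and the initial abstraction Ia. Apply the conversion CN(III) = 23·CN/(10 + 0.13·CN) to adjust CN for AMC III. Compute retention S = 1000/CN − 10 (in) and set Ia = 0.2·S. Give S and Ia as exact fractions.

S = 350/207 in ≈ 1.691 in; Ia = 70/207 in ≈ 0.338 in

Wet (AMC III): CN(III) = 23·72/(10 + 0.13·72) = 1656/(484/25) = 10350/121 ≈ 85.537
S = 1000/(10350/121) − 10 = 350/207 in ≈ 1.691 in
Ia = 0.2·(350/207) = 70/207 in ≈ 0.338 in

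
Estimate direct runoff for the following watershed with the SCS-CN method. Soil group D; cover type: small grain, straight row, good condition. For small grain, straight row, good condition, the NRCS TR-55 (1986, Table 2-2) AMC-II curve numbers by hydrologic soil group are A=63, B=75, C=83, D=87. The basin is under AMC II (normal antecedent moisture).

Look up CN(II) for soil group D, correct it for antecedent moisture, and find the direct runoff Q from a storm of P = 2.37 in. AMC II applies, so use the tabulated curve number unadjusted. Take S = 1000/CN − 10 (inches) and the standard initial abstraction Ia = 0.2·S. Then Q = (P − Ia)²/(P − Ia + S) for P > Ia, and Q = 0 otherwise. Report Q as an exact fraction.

NRCS table: small grain, straight row, good condition, soil group D → CN(II) = 87
CN(II) = 87; AMC II needs no correction.
S = 1000/87 − 10 = 130/87 in ≈ 1.494 in
Ia = 0.2S: 0.2·1.494 = 0.299 in (exactly 26/87)
Since P=2.370 > Ia=0.299: effective rainfall P−Ia = 18019/8700 in
Runoff Q = (P−Ia)²/(P−Ia+S) = (2.071)²/(2.071+1.494) = 324684361/269865300 ≈ 1.203 in

Q = 324684361/269865300 in ≈ 1.203 in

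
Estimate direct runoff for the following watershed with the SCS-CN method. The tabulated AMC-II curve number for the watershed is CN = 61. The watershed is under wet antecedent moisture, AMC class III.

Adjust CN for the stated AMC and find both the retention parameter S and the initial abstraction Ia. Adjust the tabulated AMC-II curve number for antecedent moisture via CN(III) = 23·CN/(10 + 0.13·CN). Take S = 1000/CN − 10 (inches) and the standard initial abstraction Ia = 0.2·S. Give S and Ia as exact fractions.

S = 3900/1403 in ≈ 2.780 in; Ia = 780/1403 in ≈ 0.556 in

CN(III) from CN(II)=61: (23·61)/(10 + 0.13·61) = 140300/1793 ≈ 78.249
Retention S: 1000/CN − 10 with CN=78.249 → S = 3900/1403 ≈ 2.780 in
Ia = 0.2·(3900/1403) = 780/1403 in ≈ 0.556 in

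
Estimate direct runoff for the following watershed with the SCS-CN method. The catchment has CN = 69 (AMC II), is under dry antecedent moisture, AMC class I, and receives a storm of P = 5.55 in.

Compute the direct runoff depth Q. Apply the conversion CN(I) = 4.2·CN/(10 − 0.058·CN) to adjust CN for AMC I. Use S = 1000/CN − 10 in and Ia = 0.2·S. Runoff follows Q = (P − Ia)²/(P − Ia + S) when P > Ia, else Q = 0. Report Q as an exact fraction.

CN(I) from CN(II)=69: (4.2·69)/(10 − 0.058·69) = 144900/2999 ≈ 48.316
Retention S: 1000/CN − 10 with CN=48.316 → S = 15500/1449 ≈ 10.697 in
Initial abstraction Ia = S/5 = (15500/1449)/5 = 3100/1449 ≈ 2.139 in
Since P=5.550 > Ia=2.139: effective rainfall P−Ia = 98839/28980 in
Q = (98839/28980)²/((98839/28980) + 15500/1449) = (9769147921/839840400)/(408839/28980) = 9769147921/11848154220 in ≈ 0.825 in

Q = 9769147921/11848154220 in ≈ 0.825 in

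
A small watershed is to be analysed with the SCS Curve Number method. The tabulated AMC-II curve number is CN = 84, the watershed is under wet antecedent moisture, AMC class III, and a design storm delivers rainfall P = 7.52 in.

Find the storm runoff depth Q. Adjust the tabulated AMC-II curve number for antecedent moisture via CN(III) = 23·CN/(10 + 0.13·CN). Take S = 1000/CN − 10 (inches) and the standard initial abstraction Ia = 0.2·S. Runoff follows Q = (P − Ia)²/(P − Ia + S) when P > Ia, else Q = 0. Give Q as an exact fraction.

Adjust CN=84 to AMC III: 23·84/(10 + 0.13·84) → 1932 ÷ (523/25) = 48300/523 ≈ 92.352
Retention S: 1000/CN − 10 with CN=92.352 → S = 400/483 ≈ 0.828 in
Ia = 0.2·(400/483) = 80/483 in ≈ 0.166 in
Since P=7.520 > Ia=0.166: effective rainfall P−Ia = 88804/12075 in
Q: (88804/12075)² ÷ (98804/12075) = 1971537604/298264575 in (≈ 6.610 in)

Q = 1971537604/298264575 in ≈ 6.610 in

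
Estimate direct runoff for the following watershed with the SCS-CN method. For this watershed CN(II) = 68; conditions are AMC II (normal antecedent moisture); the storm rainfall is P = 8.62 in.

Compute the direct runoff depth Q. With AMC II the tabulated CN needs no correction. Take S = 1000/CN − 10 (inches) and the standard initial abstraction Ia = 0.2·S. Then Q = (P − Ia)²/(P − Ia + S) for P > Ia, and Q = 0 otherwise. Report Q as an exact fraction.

Average conditions: CN = 68 (no AMC adjustment).
Max retention: S = 1000/68 − 10 = 80/17 in (≈ 4.706 in)
Ia = 0.2S: 0.2·4.706 = 0.941 in (exactly 16/17)
Since P=8.620 > Ia=0.941: effective rainfall P−Ia = 6527/850 in
Q = (6527/850)²/((6527/850) + 80/17) = (42601729/722500)/(10527/850) = 42601729/8947950 in ≈ 4.761 in

Q = 42601729/8947950 in ≈ 4.761 in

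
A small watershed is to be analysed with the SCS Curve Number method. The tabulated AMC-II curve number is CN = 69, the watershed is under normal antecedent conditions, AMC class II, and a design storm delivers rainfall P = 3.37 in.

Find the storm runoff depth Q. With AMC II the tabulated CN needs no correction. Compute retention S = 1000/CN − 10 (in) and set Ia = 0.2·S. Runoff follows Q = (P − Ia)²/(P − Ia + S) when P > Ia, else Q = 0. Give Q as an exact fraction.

AMC II — tabulated CN = 69 applies directly.
Retention S: 1000/CN − 10 with CN=69.000 → S = 310/69 ≈ 4.493 in
Ia = 0.2·(310/69) = 62/69 in ≈ 0.899 in
Since P=3.370 > Ia=0.899: effective rainfall P−Ia = 17053/6900 in
Runoff Q = (P−Ia)²/(P−Ia+S) = (2.471)²/(2.471+4.493) = 290804809/331565700 ≈ 0.877 in

Q = 290804809/331565700 in ≈ 0.877 in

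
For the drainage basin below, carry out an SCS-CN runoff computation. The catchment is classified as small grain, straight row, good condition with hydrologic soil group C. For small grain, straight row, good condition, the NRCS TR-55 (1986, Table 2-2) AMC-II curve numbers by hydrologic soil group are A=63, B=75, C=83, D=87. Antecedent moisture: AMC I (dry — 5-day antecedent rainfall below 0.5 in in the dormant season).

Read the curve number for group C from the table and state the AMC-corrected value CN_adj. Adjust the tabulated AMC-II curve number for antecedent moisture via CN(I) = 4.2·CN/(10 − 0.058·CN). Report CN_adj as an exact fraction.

CN_adj = 174300/2593 ≈ 67.219

NRCS table: small grain, straight row, good condition, soil group C → CN(II) = 83
Adjust CN=83 to AMC I: 4.2·83/(10 − 0.058·83) → (1743/5) ÷ (2593/500) = 174300/2593 ≈ 67.219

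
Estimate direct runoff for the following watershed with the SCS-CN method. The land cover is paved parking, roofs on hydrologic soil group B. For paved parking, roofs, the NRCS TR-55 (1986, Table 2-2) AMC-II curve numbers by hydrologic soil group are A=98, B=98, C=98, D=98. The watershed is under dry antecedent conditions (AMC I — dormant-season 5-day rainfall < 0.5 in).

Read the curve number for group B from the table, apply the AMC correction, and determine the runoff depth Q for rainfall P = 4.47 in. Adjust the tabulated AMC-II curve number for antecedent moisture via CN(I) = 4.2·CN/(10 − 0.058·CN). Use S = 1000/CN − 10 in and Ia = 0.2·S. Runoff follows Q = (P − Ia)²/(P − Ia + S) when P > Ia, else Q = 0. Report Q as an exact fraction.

Q = 202466701369/51446192700 in ≈ 3.936 in

NRCS table: paved parking, roofs, soil group B → CN(II) = 98
CN(I) from CN(II)=98: (4.2·98)/(10 − 0.058·98) = 102900/1079 ≈ 95.366
Max retention: S = 1000/(102900/1079) − 10 = 500/1029 in (≈ 0.486 in)
Ia = 0.2S: 0.2·0.486 = 0.097 in (exactly 100/1029)
Since P=4.470 > Ia=0.097: effective rainfall P−Ia = 449963/102900 in
Q = (449963/102900)²/((449963/102900) + 500/1029) = (202466701369/10588410000)/(499963/102900) = 202466701369/51446192700 in ≈ 3.936 in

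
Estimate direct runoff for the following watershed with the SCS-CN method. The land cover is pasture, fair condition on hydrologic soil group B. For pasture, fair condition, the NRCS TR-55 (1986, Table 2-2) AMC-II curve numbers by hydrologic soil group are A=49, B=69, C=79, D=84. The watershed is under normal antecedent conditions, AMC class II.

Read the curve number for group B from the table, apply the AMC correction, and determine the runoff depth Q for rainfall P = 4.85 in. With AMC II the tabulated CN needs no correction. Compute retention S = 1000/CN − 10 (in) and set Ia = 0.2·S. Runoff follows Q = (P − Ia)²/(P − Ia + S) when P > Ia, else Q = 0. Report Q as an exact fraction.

NRCS table: pasture, fair condition, soil group B → CN(II) = 69
AMC II — tabulated CN = 69 applies directly.
S = 1000/69 − 10 = 310/69 in ≈ 4.493 in
Initial abstraction Ia = S/5 = (310/69)/5 = 62/69 ≈ 0.899 in
Excess rainfall: 4.850 − 0.899 = 3.951 in; P > Ia so Q > 0
Q: (5453/1380)² ÷ (11653/1380) = 29735209/16081140 in (≈ 1.849 in)

Q = 29735209/16081140 in ≈ 1.849 in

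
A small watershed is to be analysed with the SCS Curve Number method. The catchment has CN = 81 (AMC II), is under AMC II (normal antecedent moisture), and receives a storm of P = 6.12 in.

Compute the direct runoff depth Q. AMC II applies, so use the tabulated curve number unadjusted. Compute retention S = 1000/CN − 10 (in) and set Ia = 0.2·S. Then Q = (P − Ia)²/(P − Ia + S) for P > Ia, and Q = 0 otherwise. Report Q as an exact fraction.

AMC II — tabulated CN = 81 applies directly.
S = 1000/81 − 10 = 190/81 in ≈ 2.346 in
Ia = 0.2·(190/81) = 38/81 in ≈ 0.469 in
Since P=6.120 > Ia=0.469: effective rainfall P−Ia = 11443/2025 in
Q = (11443/2025)²/((11443/2025) + 190/81) = (130942249/4100625)/(16193/2025) = 130942249/32790825 in ≈ 3.993 in

Q = 130942249/32790825 in ≈ 3.993 in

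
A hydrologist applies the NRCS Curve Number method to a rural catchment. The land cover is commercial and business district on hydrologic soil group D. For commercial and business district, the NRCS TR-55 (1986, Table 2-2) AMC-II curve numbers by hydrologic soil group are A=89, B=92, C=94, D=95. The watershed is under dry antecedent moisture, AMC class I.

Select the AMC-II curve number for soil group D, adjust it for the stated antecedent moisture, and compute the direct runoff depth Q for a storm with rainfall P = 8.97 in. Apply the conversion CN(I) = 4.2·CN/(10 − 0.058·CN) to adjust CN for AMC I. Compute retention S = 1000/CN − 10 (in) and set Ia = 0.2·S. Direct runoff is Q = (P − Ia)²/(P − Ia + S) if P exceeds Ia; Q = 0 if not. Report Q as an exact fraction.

NRCS table: commercial and business district, soil group D → CN(II) = 95
CN(I) from CN(II)=95: (4.2·95)/(10 − 0.058·95) = 39900/449 ≈ 88.864
Max retention: S = 1000/(39900/449) − 10 = 500/399 in (≈ 1.253 in)
Ia = 0.2S: 0.2·1.253 = 0.251 in (exactly 100/399)
Since P=8.970 > Ia=0.251: effective rainfall P−Ia = 347903/39900 in
Runoff Q = (P−Ia)²/(P−Ia+S) = (8.719)²/(8.719+1.253) = 121036497409/15876329700 ≈ 7.624 in

Q = 121036497409/15876329700 in ≈ 7.624 in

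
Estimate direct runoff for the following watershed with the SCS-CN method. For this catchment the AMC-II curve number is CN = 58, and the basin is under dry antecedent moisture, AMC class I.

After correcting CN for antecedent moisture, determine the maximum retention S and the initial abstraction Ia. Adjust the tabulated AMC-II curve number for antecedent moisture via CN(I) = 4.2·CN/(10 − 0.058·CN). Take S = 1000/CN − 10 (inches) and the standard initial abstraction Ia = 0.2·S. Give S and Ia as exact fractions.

S = 500/29 in ≈ 17.241 in; Ia = 100/29 in ≈ 3.448 in

Adjust CN=58 to AMC I: 4.2·58/(10 − 0.058·58) → (1218/5) ÷ (1659/250) = 2900/79 ≈ 36.709
Retention S: 1000/CN − 10 with CN=36.709 → S = 500/29 ≈ 17.241 in
Ia = 0.2S: 0.2·17.241 = 3.448 in (exactly 100/29)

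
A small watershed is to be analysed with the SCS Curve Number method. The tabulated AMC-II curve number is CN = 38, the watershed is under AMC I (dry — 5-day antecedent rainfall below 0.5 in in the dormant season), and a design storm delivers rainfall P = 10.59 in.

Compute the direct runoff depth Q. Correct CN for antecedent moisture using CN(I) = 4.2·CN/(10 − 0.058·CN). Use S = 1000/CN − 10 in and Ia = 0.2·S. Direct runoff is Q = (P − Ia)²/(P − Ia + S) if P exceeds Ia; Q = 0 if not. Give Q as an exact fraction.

Q = 12665476681/66335385900 in ≈ 0.191 in

CN(I) from CN(II)=38: (4.2·38)/(10 − 0.058·38) = 39900/1949 ≈ 20.472
Max retention: S = 1000/(39900/1949) − 10 = 15500/399 in (≈ 38.847 in)
Initial abstraction Ia = S/5 = (15500/399)/5 = 3100/399 ≈ 7.769 in
Since P=10.590 > Ia=7.769: effective rainfall P−Ia = 112541/39900 in
Q = (112541/39900)²/((112541/39900) + 15500/399) = (12665476681/1592010000)/(1662541/39900) = 12665476681/66335385900 in ≈ 0.191 in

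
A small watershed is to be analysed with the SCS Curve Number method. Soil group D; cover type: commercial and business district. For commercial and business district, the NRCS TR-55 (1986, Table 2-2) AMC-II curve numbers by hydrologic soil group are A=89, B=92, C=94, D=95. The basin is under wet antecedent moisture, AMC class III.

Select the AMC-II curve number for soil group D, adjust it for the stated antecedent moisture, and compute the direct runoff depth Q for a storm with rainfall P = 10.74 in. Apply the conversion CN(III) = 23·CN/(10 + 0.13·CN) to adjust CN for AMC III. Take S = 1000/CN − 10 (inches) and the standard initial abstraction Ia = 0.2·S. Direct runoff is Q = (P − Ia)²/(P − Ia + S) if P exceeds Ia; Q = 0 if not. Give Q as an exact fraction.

Q = 54601201561/5214917650 in ≈ 10.470 in

NRCS table: commercial and business district, soil group D → CN(II) = 95
Adjust CN=95 to AMC III: 23·95/(10 + 0.13·95) → 2185 ÷ (447/20) = 43700/447 ≈ 97.763
Retention S: 1000/CN − 10 with CN=97.763 → S = 100/437 ≈ 0.229 in
Initial abstraction Ia = S/5 = (100/437)/5 = 20/437 ≈ 0.046 in
P − Ia = 10.740 − 0.046 = 233669/21850 ≈ 10.694 in (> 0, runoff occurs)
Runoff Q = (P−Ia)²/(P−Ia+S) = (10.694)²/(10.694+0.229) = 54601201561/5214917650 ≈ 10.470 in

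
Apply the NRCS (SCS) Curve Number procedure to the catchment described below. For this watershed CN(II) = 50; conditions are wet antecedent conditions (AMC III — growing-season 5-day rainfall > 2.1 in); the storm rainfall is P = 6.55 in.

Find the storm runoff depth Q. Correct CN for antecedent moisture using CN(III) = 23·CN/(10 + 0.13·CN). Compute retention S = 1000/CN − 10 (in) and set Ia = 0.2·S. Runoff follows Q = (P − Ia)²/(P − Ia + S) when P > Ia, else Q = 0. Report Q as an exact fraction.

Q = 6827769/2121980 in ≈ 3.218 in

Wet (AMC III): CN(III) = 23·50/(10 + 0.13·50) = 1150/(33/2) = 2300/33 ≈ 69.697
Max retention: S = 1000/(2300/33) − 10 = 100/23 in (≈ 4.348 in)
Ia = 0.2·(100/23) = 20/23 in ≈ 0.870 in
P − Ia = 6.550 − 0.870 = 2613/460 ≈ 5.680 in (> 0, runoff occurs)
Q = (2613/460)²/((2613/460) + 100/23) = (6827769/211600)/(4613/460) = 6827769/2121980 in ≈ 3.218 in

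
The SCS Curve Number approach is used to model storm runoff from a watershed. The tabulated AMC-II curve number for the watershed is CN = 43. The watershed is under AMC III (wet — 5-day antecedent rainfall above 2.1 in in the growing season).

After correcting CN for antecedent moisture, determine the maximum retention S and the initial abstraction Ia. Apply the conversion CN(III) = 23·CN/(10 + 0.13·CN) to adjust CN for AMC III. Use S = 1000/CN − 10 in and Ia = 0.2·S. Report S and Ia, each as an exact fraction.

Adjust CN=43 to AMC III: 23·43/(10 + 0.13·43) → 989 ÷ (1559/100) = 98900/1559 ≈ 63.438
S = 1000/(98900/1559) − 10 = 5700/989 in ≈ 5.763 in
Ia = 0.2·(5700/989) = 1140/989 in ≈ 1.153 in

S = 5700/989 in ≈ 5.763 in; Ia = 1140/989 in ≈ 1.153 in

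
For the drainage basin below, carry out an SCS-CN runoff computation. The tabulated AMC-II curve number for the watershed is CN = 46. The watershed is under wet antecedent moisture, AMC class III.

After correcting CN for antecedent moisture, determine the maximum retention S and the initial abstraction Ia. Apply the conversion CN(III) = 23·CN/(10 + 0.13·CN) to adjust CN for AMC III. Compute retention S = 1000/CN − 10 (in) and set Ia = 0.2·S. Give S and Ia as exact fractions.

S = 2700/529 in ≈ 5.104 in; Ia = 540/529 in ≈ 1.021 in

Adjust CN=46 to AMC III: 23·46/(10 + 0.13·46) → 1058 ÷ (799/50) = 52900/799 ≈ 66.208
Max retention: S = 1000/(52900/799) − 10 = 2700/529 in (≈ 5.104 in)
Ia = 0.2S: 0.2·5.104 = 1.021 in (exactly 540/529)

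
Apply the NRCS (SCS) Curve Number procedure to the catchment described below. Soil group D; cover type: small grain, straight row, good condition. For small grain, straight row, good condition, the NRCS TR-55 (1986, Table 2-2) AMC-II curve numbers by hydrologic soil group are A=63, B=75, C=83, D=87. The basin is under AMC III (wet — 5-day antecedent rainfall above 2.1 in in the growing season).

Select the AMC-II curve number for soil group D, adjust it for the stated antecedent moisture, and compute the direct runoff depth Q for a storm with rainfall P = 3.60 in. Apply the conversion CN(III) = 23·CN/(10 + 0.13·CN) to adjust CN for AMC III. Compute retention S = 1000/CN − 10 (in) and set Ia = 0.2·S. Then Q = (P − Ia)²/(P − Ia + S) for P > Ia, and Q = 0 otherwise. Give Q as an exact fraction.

Q = 602669762/206193045 in ≈ 2.923 in

NRCS table: small grain, straight row, good condition, soil group D → CN(II) = 87
Adjust CN=87 to AMC III: 23·87/(10 + 0.13·87) → 2001 ÷ (2131/100) = 200100/2131 ≈ 93.900
Max retention: S = 1000/(200100/2131) − 10 = 1300/2001 in (≈ 0.650 in)
Ia = 0.2·(1300/2001) = 260/2001 in ≈ 0.130 in
P − Ia = 3.600 − 0.130 = 34718/10005 ≈ 3.470 in (> 0, runoff occurs)
Q: (34718/10005)² ÷ (41218/10005) = 602669762/206193045 in (≈ 2.923 in)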